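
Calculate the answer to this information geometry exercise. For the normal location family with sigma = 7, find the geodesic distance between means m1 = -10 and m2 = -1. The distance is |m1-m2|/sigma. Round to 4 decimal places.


On the fixed-variance normal subfamily, geodesic distance = |m1-m2|/sigma.
|-10 - -1| = 9.
sigma = 7.
d = 9/7 = 1.2857

1.2857


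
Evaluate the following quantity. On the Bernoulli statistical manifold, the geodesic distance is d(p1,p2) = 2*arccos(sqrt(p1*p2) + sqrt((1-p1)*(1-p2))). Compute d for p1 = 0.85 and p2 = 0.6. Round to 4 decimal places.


Geodesic distance on Bernoulli manifold:
d(p1,p2) = 2*arccos(sqrt(p1*p2) + sqrt((1-p1)*(1-p2))).
sqrt(p1*p2) = sqrt(0.85*0.6) = 0.714143.
sqrt((1-p1)*(1-p2)) = sqrt(0.15*0.4) = 0.244949.
arg = 0.714143 + 0.244949 = 0.959092.
d = 2*arccos(0.959092) = 0.5740

0.5740


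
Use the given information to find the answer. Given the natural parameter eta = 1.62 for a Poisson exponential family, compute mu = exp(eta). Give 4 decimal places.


Expectation parameter for Poisson exponential family:
mu = exp(eta).
eta = 1.62.
mu = exp(1.62) = 5.0531

5.0531


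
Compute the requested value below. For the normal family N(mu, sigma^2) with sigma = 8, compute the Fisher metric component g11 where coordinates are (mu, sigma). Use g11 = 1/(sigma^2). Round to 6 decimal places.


For the 2-parameter normal family, the Fisher metric has:
  g11 = 1/sigma^2, g22 = 2/sigma^2.
sigma = 8, sigma^2 = 64.
g11 = 0.015625

0.015625


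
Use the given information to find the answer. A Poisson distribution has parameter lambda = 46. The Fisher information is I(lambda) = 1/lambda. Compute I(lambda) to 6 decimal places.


Fisher information for Poisson: I(lambda) = 1/lambda.
lambda = 46.
I(lambda) = 1/46 = 0.021739

0.021739


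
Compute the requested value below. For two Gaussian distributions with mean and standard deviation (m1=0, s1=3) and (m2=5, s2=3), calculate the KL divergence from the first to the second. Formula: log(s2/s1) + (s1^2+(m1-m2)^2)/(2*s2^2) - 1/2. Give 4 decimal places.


KL divergence between normal distributions:
KL = log(s2/s1) + (s1^2 + (m1-m2)^2)/(2*s2^2) - 1/2.
log(3/3) = 0.0.
(3^2 + (0-5)^2)/(2*3^2) = (9 + 25)/18 = 1.888889.
KL = 0.0 + 1.888889 - 0.5 = 1.3889

1.3889


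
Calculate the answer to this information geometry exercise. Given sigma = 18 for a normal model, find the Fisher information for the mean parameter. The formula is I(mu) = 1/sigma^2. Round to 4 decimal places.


The Fisher information for the mean of a normal distribution is I(mu) = 1/sigma^2.
sigma = 18, so sigma^2 = 324.
I(mu) = 1/324 = 0.0031

0.0031


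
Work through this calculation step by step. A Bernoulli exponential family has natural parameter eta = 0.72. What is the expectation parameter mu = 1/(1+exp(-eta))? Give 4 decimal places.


Dual coordinate (expectation parameter) for Bernoulli:
mu = 1/(1+exp(-eta)).
eta = 0.72.
exp(-eta) = exp(-0.72) = 0.486752.
mu = 1/(1+0.486752) = 0.6726

0.6726


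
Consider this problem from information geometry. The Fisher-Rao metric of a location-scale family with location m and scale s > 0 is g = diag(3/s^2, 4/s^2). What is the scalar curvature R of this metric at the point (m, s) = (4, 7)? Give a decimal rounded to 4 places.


The metric has the form g = (A dm^2 + B ds^2)/s^2 with A = 3, B = 4.
Substitute u = sqrt(A/B)*m: g = B*(du^2 + ds^2)/s^2, i.e. B times the
Poincare upper half-plane metric, which has constant Gaussian curvature -1.
Scaling a 2D metric by a constant c divides the Gaussian curvature by c,
so K = -1/B = -1/(4) = -0.2500 everywhere (the point (m, s) = (4, 7) is irrelevant:
the curvature is constant).
Scalar curvature in dimension 2: R = 2K = -2/(4) = -0.5000.

-0.5000


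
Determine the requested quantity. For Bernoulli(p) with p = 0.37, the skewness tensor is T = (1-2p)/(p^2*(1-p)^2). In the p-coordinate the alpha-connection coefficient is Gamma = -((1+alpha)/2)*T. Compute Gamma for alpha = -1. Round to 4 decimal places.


Skewness (Amari-Chentsov) tensor: T = (1-2p)/(p^2*(1-p)^2).
p = 0.37, 1-2p = 0.26, p^2 = 0.1369, (1-p)^2 = 0.3969.
T = 0.26/(0.1369 * 0.3969) = 4.785076.
In the p-coordinate, Gamma^(alpha) = Gamma^(0) - (alpha/2)*T with Gamma^(0) = (1/2)*g'(p) = -T/2,
so Gamma^(alpha) = -((1+alpha)/2)*T.
alpha = -1, -(1+alpha)/2 = 0.0.
Gamma = 0.0 * 4.785076 = 0.0000

0.0000


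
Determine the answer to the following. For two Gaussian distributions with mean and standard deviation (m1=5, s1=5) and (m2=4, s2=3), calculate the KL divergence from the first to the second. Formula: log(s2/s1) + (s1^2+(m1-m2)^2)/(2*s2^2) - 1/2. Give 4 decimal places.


KL divergence between normal distributions:
KL = log(s2/s1) + (s1^2 + (m1-m2)^2)/(2*s2^2) - 1/2.
log(3/5) = -0.510826.
(5^2 + (5-4)^2)/(2*3^2) = (25 + 1)/18 = 1.444444.
KL = -0.510826 + 1.444444 - 0.5 = 0.4336

0.4336


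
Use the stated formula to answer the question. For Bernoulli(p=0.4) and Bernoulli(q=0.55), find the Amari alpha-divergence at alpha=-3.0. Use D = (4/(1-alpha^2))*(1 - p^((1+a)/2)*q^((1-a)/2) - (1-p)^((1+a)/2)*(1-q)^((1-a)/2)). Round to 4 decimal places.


Amari alpha-divergence:
D = (4/(1-alpha^2))*(1 - p^((1+a)/2)*q^((1-a)/2) - (1-p)^((1+a)/2)*(1-q)^((1-a)/2)).
alpha = -3.0, p = 0.4, q = 0.55.
e1 = (1+alpha)/2 = -1.0, e2 = (1-alpha)/2 = 2.0.
t1 = p^e1 * q^e2 = 0.4^-1.0 * 0.55^2.0 = 0.75625.
t2 = (1-p)^e1 * (1-q)^e2 = 0.6^-1.0 * 0.45^2.0 = 0.3375.
4/(1-alpha^2) = -0.5.
D = -0.5*(1 - 0.75625 - 0.3375) = 0.0469

0.0469


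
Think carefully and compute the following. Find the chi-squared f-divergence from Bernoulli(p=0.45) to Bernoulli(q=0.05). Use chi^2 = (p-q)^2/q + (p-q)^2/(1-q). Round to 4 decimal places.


Chi-squared divergence between Bernoulli distributions:
chi^2 = (p-q)^2/q + (p-q)^2/(1-q).
p = 0.45, q = 0.05, p-q = 0.4.
(p-q)^2 = 0.16.
term1 = 0.16/0.05 = 3.2.
term2 = 0.16/0.95 = 0.168421.
chi^2 = 3.2 + 0.168421 = 3.3684

3.3684


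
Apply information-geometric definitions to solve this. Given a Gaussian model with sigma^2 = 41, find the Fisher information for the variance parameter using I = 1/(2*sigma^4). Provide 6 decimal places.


Fisher information for variance: I(sigma^2) = 1/(2*sigma^4).
sigma^2 = 41, so sigma^4 = 1681.
I = 1/(2*1681) = 1/3362 = 0.000297

0.000297


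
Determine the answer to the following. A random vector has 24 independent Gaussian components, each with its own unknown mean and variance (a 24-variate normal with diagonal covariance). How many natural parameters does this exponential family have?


Exponential family dimension calculation:
Each univariate normal has two natural parameters (mu/sigma^2 and -1/(2 sigma^2)).
With 24 independent components, dim = 2 * 24 = 48.

48


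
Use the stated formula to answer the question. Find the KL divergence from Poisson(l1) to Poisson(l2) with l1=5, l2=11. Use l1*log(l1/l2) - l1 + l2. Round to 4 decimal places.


KL divergence for Poisson:
KL = l1*log(l1/l2) - l1 + l2.
l1 = 5, l2 = 11.
log(5/11) = -0.788457.
l1*log(l1/l2) = 5 * -0.788457 = -3.942287.
KL = -3.942287 - 5 + 11 = 2.0577

2.0577


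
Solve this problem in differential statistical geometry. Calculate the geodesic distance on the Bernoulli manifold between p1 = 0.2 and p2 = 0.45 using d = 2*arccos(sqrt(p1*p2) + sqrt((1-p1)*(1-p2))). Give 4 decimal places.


Geodesic distance on Bernoulli manifold:
d(p1,p2) = 2*arccos(sqrt(p1*p2) + sqrt((1-p1)*(1-p2))).
sqrt(p1*p2) = sqrt(0.2*0.45) = 0.3.
sqrt((1-p1)*(1-p2)) = sqrt(0.8*0.55) = 0.663325.
arg = 0.3 + 0.663325 = 0.963325.
d = 2*arccos(0.963325) = 0.5433

0.5433


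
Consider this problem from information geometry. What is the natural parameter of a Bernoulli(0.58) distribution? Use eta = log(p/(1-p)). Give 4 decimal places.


Natural parameter for Bernoulli: eta = log(p/(1-p)).
p = 0.58, 1-p = 0.42.
p/(1-p) = 1.380952.
eta = log(1.380952) = 0.3228

0.3228


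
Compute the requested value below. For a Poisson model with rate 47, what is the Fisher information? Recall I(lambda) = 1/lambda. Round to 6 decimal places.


Fisher information for Poisson: I(lambda) = 1/lambda.
lambda = 47.
I(lambda) = 1/47 = 0.021277

0.021277


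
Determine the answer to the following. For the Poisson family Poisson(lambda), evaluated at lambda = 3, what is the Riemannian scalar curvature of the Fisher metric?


This family has a single free parameter, so its statistical manifold
is 1-dimensional. The Riemann curvature tensor of any 1-dimensional
Riemannian manifold vanishes identically, so R = 0.

0


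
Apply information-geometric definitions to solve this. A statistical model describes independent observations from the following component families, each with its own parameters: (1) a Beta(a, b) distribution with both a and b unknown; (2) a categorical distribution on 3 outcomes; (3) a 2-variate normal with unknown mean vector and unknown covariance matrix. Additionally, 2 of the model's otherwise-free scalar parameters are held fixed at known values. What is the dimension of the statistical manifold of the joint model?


The dimension of a statistical manifold equals the number of free
(independent) real parameters of the model. For a product of independent
blocks the parameter counts add.
- Beta (a, b): 2.
- categorical on 3 outcomes (probabilities sum to 1): 3-1 = 2.
- 2-variate normal: 2 (mean) + 2*3/2 = 3 (symmetric covariance) = 5.
Total = 2 + 2 + 5 = 9.
2 parameter(s) fixed at known values: 9 - 2 = 7.
Dimension = 7

7


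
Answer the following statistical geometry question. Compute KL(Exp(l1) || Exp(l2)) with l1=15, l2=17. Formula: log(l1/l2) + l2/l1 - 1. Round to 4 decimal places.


KL divergence for exponential family:
KL = log(l1/l2) + l2/l1 - 1.
log(15/17) = -0.125163.
17/15 = 1.133333.
KL = -0.125163 + 1.133333 - 1 = 0.0082

0.0082


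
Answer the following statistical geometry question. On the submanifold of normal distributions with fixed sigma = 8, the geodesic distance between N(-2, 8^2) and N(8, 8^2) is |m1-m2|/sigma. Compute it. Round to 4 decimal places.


On the fixed-variance normal subfamily, geodesic distance = |m1-m2|/sigma.
|-2 - 8| = 10.
sigma = 8.
d = 10/8 = 1.2500

1.2500


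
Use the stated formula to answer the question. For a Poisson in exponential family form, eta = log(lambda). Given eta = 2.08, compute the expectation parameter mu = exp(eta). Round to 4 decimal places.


Expectation parameter for Poisson exponential family:
mu = exp(eta).
eta = 2.08.
mu = exp(2.08) = 8.0045

8.0045


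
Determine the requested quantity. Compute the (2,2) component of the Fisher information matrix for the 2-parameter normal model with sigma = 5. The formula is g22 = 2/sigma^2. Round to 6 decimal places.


For the 2-parameter normal family, the Fisher metric has:
  g11 = 1/sigma^2, g22 = 2/sigma^2.
sigma = 5, sigma^2 = 25.
g22 = 0.080000

0.080000


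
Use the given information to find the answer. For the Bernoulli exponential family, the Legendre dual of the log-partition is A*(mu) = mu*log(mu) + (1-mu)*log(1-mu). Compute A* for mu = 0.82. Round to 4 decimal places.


Legendre transform for Bernoulli:
A*(mu) = mu*log(mu) + (1-mu)*log(1-mu).
mu = 0.82, 1-mu = 0.18.
mu*log(mu) = 0.82*log(0.82) = -0.16273.
(1-mu)*log(1-mu) = 0.18*log(0.18) = -0.308664.
A* = -0.16273 + -0.308664 = -0.4714

-0.4714


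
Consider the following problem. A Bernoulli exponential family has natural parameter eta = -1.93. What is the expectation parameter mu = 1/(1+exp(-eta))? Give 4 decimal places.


Dual coordinate (expectation parameter) for Bernoulli:
mu = 1/(1+exp(-eta)).
eta = -1.93.
exp(-eta) = exp(1.93) = 6.88951.
mu = 1/(1+6.88951) = 0.1268

0.1268


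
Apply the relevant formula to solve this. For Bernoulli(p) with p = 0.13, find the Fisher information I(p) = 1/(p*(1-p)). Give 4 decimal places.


For Bernoulli(p), Fisher information is I(p) = 1/(p*(1-p)).
p = 0.13, 1-p = 0.87.
p*(1-p) = 0.1131.
I(p) = 1/0.1131 = 8.8417

8.8417


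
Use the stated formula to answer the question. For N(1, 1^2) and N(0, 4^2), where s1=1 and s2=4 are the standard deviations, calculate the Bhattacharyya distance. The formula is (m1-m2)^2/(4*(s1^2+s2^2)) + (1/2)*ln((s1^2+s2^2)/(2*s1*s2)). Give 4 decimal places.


Bhattacharyya distance between two Gaussians:
DB = (m1-m2)^2/(4*(s1^2+s2^2)) + (1/2)*ln((s1^2+s2^2)/(2*s1*s2)).
(m1-m2)^2 = (1)^2 = 1.
s1^2+s2^2 = 1 + 16 = 17.
term1 = 1/68 = 0.014706.
term2 = 0.5*ln(17/8.0) = 0.376886.
DB = 0.014706 + 0.376886 = 0.3916

0.3916


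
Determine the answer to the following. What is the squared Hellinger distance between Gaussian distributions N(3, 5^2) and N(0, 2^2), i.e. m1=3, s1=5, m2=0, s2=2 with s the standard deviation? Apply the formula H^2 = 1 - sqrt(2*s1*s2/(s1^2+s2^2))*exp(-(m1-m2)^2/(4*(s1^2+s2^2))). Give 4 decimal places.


Squared Hellinger distance for Gaussians:
H^2 = 1 - sqrt(2*s1*s2/(s1^2+s2^2)) * exp(-(m1-m2)^2/(4*(s1^2+s2^2))).
s1^2 = 25, s2^2 = 4, s1^2+s2^2 = 29.
sqrt(2*5*2/(29)) = 0.830455.
(m1-m2)^2 = (3)^2 = 9.
exp(-9/(4*29)) = exp(-0.077586) = 0.925347.
H^2 = 1 - 0.830455*0.925347 = 0.2315

0.2315


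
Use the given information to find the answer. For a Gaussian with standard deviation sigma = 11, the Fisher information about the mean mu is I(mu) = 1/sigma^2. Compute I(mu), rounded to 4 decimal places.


The Fisher information for the mean of a normal distribution is I(mu) = 1/sigma^2.
sigma = 11, so sigma^2 = 121.
I(mu) = 1/121 = 0.0083

0.0083


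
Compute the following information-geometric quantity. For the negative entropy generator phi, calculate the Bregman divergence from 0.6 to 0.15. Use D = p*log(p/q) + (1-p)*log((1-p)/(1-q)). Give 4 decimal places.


Bregman divergence with negative entropy generator:
D = p*log(p/q) + (1-p)*log((1-p)/(1-q)).
p = 0.6, q = 0.15.
p*log(p/q) = 0.6*log(0.6/0.15) = 0.831777.
(1-p)*log((1-p)/(1-q)) = 0.4*log(0.4/0.85) = -0.301509.
D = 0.831777 + -0.301509 = 0.5303

0.5303


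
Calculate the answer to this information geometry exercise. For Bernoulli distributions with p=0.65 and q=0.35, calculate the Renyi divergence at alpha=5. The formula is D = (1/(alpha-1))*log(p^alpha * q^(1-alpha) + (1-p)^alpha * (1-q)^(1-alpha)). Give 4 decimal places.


Renyi divergence of order alpha between Bernoulli distributions:
D = (1/(alpha-1))*log(p^alpha * q^(1-alpha) + (1-p)^alpha * (1-q)^(1-alpha)).
alpha = 5, p = 0.65, q = 0.35.
p^alpha * q^(1-alpha) = 0.65^5 * 0.35^-4 = 7.732049.
(1-p)^alpha * (1-q)^(1-alpha) = 0.35^5 * 0.65^-4 = 0.029423.
sum = 7.732049 + 0.029423 = 7.761472.
D = (1/4)*log(7.761472) = 0.5123

0.5123


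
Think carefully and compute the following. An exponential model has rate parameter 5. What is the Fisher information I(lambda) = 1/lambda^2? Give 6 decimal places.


Fisher information for exponential: I(lambda) = 1/lambda^2.
lambda = 5, lambda^2 = 25.
I = 1/25 = 0.040000

0.040000


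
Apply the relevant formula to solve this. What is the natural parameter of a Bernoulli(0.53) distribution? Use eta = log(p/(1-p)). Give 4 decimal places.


Natural parameter for Bernoulli: eta = log(p/(1-p)).
p = 0.53, 1-p = 0.47.
p/(1-p) = 1.12766.
eta = log(1.12766) = 0.1201

0.1201


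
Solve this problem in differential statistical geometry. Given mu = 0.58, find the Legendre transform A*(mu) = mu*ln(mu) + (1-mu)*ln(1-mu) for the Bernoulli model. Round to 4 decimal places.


Legendre transform for Bernoulli:
A*(mu) = mu*log(mu) + (1-mu)*log(1-mu).
mu = 0.58, 1-mu = 0.42.
mu*log(mu) = 0.58*log(0.58) = -0.315942.
(1-mu)*log(1-mu) = 0.42*log(0.42) = -0.36435.
A* = -0.315942 + -0.36435 = -0.6803

-0.6803


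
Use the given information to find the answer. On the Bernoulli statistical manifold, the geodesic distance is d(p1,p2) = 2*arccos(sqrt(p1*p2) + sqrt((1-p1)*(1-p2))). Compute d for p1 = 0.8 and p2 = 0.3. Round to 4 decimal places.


Geodesic distance on Bernoulli manifold:
d(p1,p2) = 2*arccos(sqrt(p1*p2) + sqrt((1-p1)*(1-p2))).
sqrt(p1*p2) = sqrt(0.8*0.3) = 0.489898.
sqrt((1-p1)*(1-p2)) = sqrt(0.2*0.7) = 0.374166.
arg = 0.489898 + 0.374166 = 0.864064.
d = 2*arccos(0.864064) = 1.0550

1.0550


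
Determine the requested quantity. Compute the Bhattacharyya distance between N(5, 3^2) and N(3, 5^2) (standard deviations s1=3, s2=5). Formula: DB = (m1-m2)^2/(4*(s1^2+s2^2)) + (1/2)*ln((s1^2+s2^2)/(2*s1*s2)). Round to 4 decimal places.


Bhattacharyya distance between two Gaussians:
DB = (m1-m2)^2/(4*(s1^2+s2^2)) + (1/2)*ln((s1^2+s2^2)/(2*s1*s2)).
(m1-m2)^2 = (2)^2 = 4.
s1^2+s2^2 = 9 + 25 = 34.
term1 = 4/136 = 0.029412.
term2 = 0.5*ln(34/30.0) = 0.062582.
DB = 0.029412 + 0.062582 = 0.0920

0.0920


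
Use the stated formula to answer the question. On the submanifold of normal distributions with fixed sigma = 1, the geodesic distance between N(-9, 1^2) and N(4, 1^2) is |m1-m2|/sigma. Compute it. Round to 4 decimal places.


On the fixed-variance normal subfamily, geodesic distance = |m1-m2|/sigma.
|-9 - 4| = 13.
sigma = 1.
d = 13/1 = 13.0000

13.0000


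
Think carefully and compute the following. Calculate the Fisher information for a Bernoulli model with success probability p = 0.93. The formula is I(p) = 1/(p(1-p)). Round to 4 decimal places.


For Bernoulli(p), Fisher information is I(p) = 1/(p*(1-p)).
p = 0.93, 1-p = 0.07.
p*(1-p) = 0.0651.
I(p) = 1/0.0651 = 15.3610

15.3610


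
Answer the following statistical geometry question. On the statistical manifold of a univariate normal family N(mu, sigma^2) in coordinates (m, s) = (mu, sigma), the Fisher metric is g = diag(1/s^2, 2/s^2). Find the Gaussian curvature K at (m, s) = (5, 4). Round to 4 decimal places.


The metric has the form g = (A dm^2 + B ds^2)/s^2 with A = 1, B = 2.
Substitute u = sqrt(A/B)*m: g = B*(du^2 + ds^2)/s^2, i.e. B times the
Poincare upper half-plane metric, which has constant Gaussian curvature -1.
Scaling a 2D metric by a constant c divides the Gaussian curvature by c,
so K = -1/B = -1/(2) = -0.5000 everywhere (the point (m, s) = (5, 4) is irrelevant:
the curvature is constant).
The requested Gaussian curvature is K = -0.5000.

-0.5000


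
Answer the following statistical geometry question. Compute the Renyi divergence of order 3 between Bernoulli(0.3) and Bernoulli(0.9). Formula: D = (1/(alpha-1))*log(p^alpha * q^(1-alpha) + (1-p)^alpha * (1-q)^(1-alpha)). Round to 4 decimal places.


Renyi divergence of order alpha between Bernoulli distributions:
D = (1/(alpha-1))*log(p^alpha * q^(1-alpha) + (1-p)^alpha * (1-q)^(1-alpha)).
alpha = 3, p = 0.3, q = 0.9.
p^alpha * q^(1-alpha) = 0.3^3 * 0.9^-2 = 0.033333.
(1-p)^alpha * (1-q)^(1-alpha) = 0.7^3 * 0.1^-2 = 34.3.
sum = 0.033333 + 34.3 = 34.333333.
D = (1/2)*log(34.333333) = 1.7681

1.7681


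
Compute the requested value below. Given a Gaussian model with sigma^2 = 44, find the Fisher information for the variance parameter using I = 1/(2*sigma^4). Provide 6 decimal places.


Fisher information for variance: I(sigma^2) = 1/(2*sigma^4).
sigma^2 = 44, so sigma^4 = 1936.
I = 1/(2*1936) = 1/3872 = 0.000258

0.000258


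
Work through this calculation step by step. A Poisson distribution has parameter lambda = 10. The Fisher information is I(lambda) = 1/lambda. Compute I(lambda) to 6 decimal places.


Fisher information for Poisson: I(lambda) = 1/lambda.
lambda = 10.
I(lambda) = 1/10 = 0.100000

0.100000


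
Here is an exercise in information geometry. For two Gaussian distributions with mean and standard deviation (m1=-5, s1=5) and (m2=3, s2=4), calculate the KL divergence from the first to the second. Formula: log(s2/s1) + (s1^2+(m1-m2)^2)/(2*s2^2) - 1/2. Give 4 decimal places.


KL divergence between normal distributions:
KL = log(s2/s1) + (s1^2 + (m1-m2)^2)/(2*s2^2) - 1/2.
log(4/5) = -0.223144.
(5^2 + (-5-3)^2)/(2*4^2) = (25 + 64)/32 = 2.78125.
KL = -0.223144 + 2.78125 - 0.5 = 2.0581

2.0581


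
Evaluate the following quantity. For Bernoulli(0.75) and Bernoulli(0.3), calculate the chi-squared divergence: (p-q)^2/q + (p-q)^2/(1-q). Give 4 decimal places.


Chi-squared divergence between Bernoulli distributions:
chi^2 = (p-q)^2/q + (p-q)^2/(1-q).
p = 0.75, q = 0.3, p-q = 0.45.
(p-q)^2 = 0.2025.
term1 = 0.2025/0.3 = 0.675.
term2 = 0.2025/0.7 = 0.289286.
chi^2 = 0.675 + 0.289286 = 0.9643

0.9643


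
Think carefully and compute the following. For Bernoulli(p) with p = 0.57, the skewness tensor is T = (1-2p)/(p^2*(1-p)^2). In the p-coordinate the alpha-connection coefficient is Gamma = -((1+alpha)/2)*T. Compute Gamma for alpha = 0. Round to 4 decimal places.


Skewness (Amari-Chentsov) tensor: T = (1-2p)/(p^2*(1-p)^2).
p = 0.57, 1-2p = -0.14, p^2 = 0.3249, (1-p)^2 = 0.1849.
T = -0.14/(0.3249 * 0.1849) = -2.330459.
In the p-coordinate, Gamma^(alpha) = Gamma^(0) - (alpha/2)*T with Gamma^(0) = (1/2)*g'(p) = -T/2,
so Gamma^(alpha) = -((1+alpha)/2)*T.
alpha = 0, -(1+alpha)/2 = -0.5.
Gamma = -0.5 * -2.330459 = 1.1652

1.1652


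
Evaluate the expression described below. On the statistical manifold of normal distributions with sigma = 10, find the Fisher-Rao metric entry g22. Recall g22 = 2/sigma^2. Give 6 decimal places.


For the 2-parameter normal family, the Fisher metric has:
  g11 = 1/sigma^2, g22 = 2/sigma^2.
sigma = 10, sigma^2 = 100.
g22 = 0.020000

0.020000


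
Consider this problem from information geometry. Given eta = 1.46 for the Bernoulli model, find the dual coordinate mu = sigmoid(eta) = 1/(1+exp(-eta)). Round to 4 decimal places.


Dual coordinate (expectation parameter) for Bernoulli:
mu = 1/(1+exp(-eta)).
eta = 1.46.
exp(-eta) = exp(-1.46) = 0.232236.
mu = 1/(1+0.232236) = 0.8115

0.8115


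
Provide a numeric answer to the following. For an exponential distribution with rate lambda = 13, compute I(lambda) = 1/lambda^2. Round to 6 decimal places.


Fisher information for exponential: I(lambda) = 1/lambda^2.
lambda = 13, lambda^2 = 169.
I = 1/169 = 0.005917

0.005917


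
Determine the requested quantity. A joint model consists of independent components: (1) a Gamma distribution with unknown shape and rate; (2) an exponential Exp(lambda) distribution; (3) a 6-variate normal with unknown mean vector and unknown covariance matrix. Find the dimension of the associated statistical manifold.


The dimension of a statistical manifold equals the number of free
(independent) real parameters of the model. For a product of independent
blocks the parameter counts add.
- Gamma (shape, rate): 2.
- exponential (lambda): 1.
- 6-variate normal: 6 (mean) + 6*7/2 = 21 (symmetric covariance) = 27.
Total = 2 + 1 + 27 = 30.
Dimension = 30

30


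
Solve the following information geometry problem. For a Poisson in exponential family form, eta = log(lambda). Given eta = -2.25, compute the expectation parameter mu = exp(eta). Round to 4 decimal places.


Expectation parameter for Poisson exponential family:
mu = exp(eta).
eta = -2.25.
mu = exp(-2.25) = 0.1054

0.1054


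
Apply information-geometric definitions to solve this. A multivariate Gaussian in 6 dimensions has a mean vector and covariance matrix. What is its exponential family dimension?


Exponential family dimension calculation:
For 6-dim MVN: mean has 6 params, covariance has 6*7/2 = 21 unique entries.
Total dim = 6 + 21 = 27.

27


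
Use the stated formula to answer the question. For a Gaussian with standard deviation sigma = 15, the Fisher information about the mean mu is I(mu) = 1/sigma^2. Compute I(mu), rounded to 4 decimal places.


The Fisher information for the mean of a normal distribution is I(mu) = 1/sigma^2.
sigma = 15, so sigma^2 = 225.
I(mu) = 1/225 = 0.0044

0.0044


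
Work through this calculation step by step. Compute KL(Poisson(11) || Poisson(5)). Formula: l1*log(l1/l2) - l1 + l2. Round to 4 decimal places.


KL divergence for Poisson:
KL = l1*log(l1/l2) - l1 + l2.
l1 = 11, l2 = 5.
log(11/5) = 0.788457.
l1*log(l1/l2) = 11 * 0.788457 = 8.673031.
KL = 8.673031 - 11 + 5 = 2.6730

2.6730


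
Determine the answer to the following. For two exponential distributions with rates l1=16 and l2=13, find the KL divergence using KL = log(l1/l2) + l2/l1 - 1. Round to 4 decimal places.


KL divergence for exponential family:
KL = log(l1/l2) + l2/l1 - 1.
log(16/13) = 0.207639.
13/16 = 0.8125.
KL = 0.207639 + 0.8125 - 1 = 0.0201

0.0201


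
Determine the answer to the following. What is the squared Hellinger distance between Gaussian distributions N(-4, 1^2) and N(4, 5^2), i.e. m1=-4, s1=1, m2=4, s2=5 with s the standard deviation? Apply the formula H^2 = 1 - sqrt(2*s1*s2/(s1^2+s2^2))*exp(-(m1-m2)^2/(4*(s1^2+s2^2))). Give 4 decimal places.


Squared Hellinger distance for Gaussians:
H^2 = 1 - sqrt(2*s1*s2/(s1^2+s2^2)) * exp(-(m1-m2)^2/(4*(s1^2+s2^2))).
s1^2 = 1, s2^2 = 25, s1^2+s2^2 = 26.
sqrt(2*1*5/(26)) = 0.620174.
(m1-m2)^2 = (-8)^2 = 64.
exp(-64/(4*26)) = exp(-0.615385) = 0.540433.
H^2 = 1 - 0.620174*0.540433 = 0.6648

0.6648


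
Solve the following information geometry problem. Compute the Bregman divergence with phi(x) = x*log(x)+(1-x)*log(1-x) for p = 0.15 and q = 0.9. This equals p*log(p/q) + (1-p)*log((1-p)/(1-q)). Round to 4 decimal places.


Bregman divergence with negative entropy generator:
D = p*log(p/q) + (1-p)*log((1-p)/(1-q)).
p = 0.15, q = 0.9.
p*log(p/q) = 0.15*log(0.15/0.9) = -0.268764.
(1-p)*log((1-p)/(1-q)) = 0.85*log(0.85/0.1) = 1.819056.
D = -0.268764 + 1.819056 = 1.5503

1.5503


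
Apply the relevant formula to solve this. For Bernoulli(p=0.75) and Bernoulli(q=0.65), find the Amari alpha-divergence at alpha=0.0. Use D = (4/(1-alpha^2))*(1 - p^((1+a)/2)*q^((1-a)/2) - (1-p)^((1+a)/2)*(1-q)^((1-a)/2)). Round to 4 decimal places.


Amari alpha-divergence:
D = (4/(1-alpha^2))*(1 - p^((1+a)/2)*q^((1-a)/2) - (1-p)^((1+a)/2)*(1-q)^((1-a)/2)).
alpha = 0.0, p = 0.75, q = 0.65.
e1 = (1+alpha)/2 = 0.5, e2 = (1-alpha)/2 = 0.5.
t1 = p^e1 * q^e2 = 0.75^0.5 * 0.65^0.5 = 0.698212.
t2 = (1-p)^e1 * (1-q)^e2 = 0.25^0.5 * 0.35^0.5 = 0.295804.
4/(1-alpha^2) = 4.0.
D = 4.0*(1 - 0.698212 - 0.295804) = 0.0239

0.0239


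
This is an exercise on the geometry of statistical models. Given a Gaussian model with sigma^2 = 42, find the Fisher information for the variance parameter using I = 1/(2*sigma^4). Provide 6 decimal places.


Fisher information for variance: I(sigma^2) = 1/(2*sigma^4).
sigma^2 = 42, so sigma^4 = 1764.
I = 1/(2*1764) = 1/3528 = 0.000283

0.000283


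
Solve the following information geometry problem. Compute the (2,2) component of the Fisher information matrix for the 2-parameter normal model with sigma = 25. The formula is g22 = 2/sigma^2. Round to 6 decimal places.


For the 2-parameter normal family, the Fisher metric has:
  g11 = 1/sigma^2, g22 = 2/sigma^2.
sigma = 25, sigma^2 = 625.
g22 = 0.003200

0.003200


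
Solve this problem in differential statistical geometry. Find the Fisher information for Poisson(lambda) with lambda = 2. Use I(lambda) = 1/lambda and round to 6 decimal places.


Fisher information for Poisson: I(lambda) = 1/lambda.
lambda = 2.
I(lambda) = 1/2 = 0.500000

0.500000


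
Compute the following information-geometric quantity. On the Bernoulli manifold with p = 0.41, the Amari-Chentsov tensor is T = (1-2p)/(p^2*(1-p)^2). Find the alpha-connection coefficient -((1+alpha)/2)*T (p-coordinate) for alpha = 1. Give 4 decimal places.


Skewness (Amari-Chentsov) tensor: T = (1-2p)/(p^2*(1-p)^2).
p = 0.41, 1-2p = 0.18, p^2 = 0.1681, (1-p)^2 = 0.3481.
T = 0.18/(0.1681 * 0.3481) = 3.076102.
In the p-coordinate, Gamma^(alpha) = Gamma^(0) - (alpha/2)*T with Gamma^(0) = (1/2)*g'(p) = -T/2,
so Gamma^(alpha) = -((1+alpha)/2)*T.
alpha = 1, -(1+alpha)/2 = -1.0.
Gamma = -1.0 * 3.076102 = -3.0761

-3.0761


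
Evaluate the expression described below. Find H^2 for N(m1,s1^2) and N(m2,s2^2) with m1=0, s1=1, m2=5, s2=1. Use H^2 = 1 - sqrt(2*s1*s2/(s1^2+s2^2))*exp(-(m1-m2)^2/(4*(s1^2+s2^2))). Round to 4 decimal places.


Squared Hellinger distance for Gaussians:
H^2 = 1 - sqrt(2*s1*s2/(s1^2+s2^2)) * exp(-(m1-m2)^2/(4*(s1^2+s2^2))).
s1^2 = 1, s2^2 = 1, s1^2+s2^2 = 2.
sqrt(2*1*1/(2)) = 1.0.
(m1-m2)^2 = (-5)^2 = 25.
exp(-25/(4*2)) = exp(-3.125) = 0.043937.
H^2 = 1 - 1.0*0.043937 = 0.9561

0.9561


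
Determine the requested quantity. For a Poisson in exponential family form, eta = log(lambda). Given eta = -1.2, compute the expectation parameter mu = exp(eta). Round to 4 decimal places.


Expectation parameter for Poisson exponential family:
mu = exp(eta).
eta = -1.2.
mu = exp(-1.2) = 0.3012

0.3012


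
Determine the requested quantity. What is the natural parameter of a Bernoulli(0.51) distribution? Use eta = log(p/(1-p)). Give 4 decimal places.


Natural parameter for Bernoulli: eta = log(p/(1-p)).
p = 0.51, 1-p = 0.49.
p/(1-p) = 1.040816.
eta = log(1.040816) = 0.0400

0.0400


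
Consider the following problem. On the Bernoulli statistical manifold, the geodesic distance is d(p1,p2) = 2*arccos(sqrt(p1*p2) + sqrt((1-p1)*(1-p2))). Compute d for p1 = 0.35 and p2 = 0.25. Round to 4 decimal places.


Geodesic distance on Bernoulli manifold:
d(p1,p2) = 2*arccos(sqrt(p1*p2) + sqrt((1-p1)*(1-p2))).
sqrt(p1*p2) = sqrt(0.35*0.25) = 0.295804.
sqrt((1-p1)*(1-p2)) = sqrt(0.65*0.75) = 0.698212.
arg = 0.295804 + 0.698212 = 0.994016.
d = 2*arccos(0.994016) = 0.2189

0.2189


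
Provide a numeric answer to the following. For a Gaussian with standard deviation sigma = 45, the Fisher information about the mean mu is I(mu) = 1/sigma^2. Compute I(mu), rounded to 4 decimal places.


The Fisher information for the mean of a normal distribution is I(mu) = 1/sigma^2.
sigma = 45, so sigma^2 = 2025.
I(mu) = 1/2025 = 0.0005

0.0005


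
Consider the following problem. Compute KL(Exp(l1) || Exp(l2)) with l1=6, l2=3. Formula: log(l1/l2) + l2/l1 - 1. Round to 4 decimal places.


KL divergence for exponential family:
KL = log(l1/l2) + l2/l1 - 1.
log(6/3) = 0.693147.
3/6 = 0.5.
KL = 0.693147 + 0.5 - 1 = 0.1931

0.1931


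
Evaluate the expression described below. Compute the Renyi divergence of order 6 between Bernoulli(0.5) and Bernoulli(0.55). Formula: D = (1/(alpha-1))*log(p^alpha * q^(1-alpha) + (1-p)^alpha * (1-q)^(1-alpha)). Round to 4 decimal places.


Renyi divergence of order alpha between Bernoulli distributions:
D = (1/(alpha-1))*log(p^alpha * q^(1-alpha) + (1-p)^alpha * (1-q)^(1-alpha)).
alpha = 6, p = 0.5, q = 0.55.
p^alpha * q^(1-alpha) = 0.5^6 * 0.55^-5 = 0.310461.
(1-p)^alpha * (1-q)^(1-alpha) = 0.5^6 * 0.45^-5 = 0.846754.
sum = 0.310461 + 0.846754 = 1.157215.
D = (1/5)*log(1.157215) = 0.0292

0.0292


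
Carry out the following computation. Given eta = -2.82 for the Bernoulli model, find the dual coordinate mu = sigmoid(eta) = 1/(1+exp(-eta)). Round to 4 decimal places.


Dual coordinate (expectation parameter) for Bernoulli:
mu = 1/(1+exp(-eta)).
eta = -2.82.
exp(-eta) = exp(2.82) = 16.776851.
mu = 1/(1+16.776851) = 0.0563

0.0563


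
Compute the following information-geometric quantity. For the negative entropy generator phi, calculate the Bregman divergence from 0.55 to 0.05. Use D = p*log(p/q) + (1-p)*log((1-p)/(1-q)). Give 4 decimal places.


Bregman divergence with negative entropy generator:
D = p*log(p/q) + (1-p)*log((1-p)/(1-q)).
p = 0.55, q = 0.05.
p*log(p/q) = 0.55*log(0.55/0.05) = 1.318842.
(1-p)*log((1-p)/(1-q)) = 0.45*log(0.45/0.95) = -0.336246.
D = 1.318842 + -0.336246 = 0.9826

0.9826


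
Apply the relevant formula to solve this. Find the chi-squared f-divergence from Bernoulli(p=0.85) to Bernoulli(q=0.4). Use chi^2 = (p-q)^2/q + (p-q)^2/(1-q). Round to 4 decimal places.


Chi-squared divergence between Bernoulli distributions:
chi^2 = (p-q)^2/q + (p-q)^2/(1-q).
p = 0.85, q = 0.4, p-q = 0.45.
(p-q)^2 = 0.2025.
term1 = 0.2025/0.4 = 0.50625.
term2 = 0.2025/0.6 = 0.3375.
chi^2 = 0.50625 + 0.3375 = 0.8437

0.8437


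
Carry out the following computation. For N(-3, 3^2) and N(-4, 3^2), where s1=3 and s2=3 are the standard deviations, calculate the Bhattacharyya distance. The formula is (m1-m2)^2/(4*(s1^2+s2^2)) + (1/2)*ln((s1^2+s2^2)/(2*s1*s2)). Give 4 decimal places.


Bhattacharyya distance between two Gaussians:
DB = (m1-m2)^2/(4*(s1^2+s2^2)) + (1/2)*ln((s1^2+s2^2)/(2*s1*s2)).
(m1-m2)^2 = (1)^2 = 1.
s1^2+s2^2 = 9 + 9 = 18.
term1 = 1/72 = 0.013889.
term2 = 0.5*ln(18/18.0) = 0.0.
DB = 0.013889 + 0.0 = 0.0139

0.0139


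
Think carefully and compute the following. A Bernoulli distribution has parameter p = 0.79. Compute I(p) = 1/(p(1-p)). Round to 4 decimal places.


For Bernoulli(p), Fisher information is I(p) = 1/(p*(1-p)).
p = 0.79, 1-p = 0.21.
p*(1-p) = 0.1659.
I(p) = 1/0.1659 = 6.0277

6.0277


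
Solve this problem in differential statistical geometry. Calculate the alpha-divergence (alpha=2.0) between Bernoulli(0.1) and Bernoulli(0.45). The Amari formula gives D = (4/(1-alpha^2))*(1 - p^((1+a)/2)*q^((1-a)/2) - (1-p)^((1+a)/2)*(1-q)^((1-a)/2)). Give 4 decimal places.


Amari alpha-divergence:
D = (4/(1-alpha^2))*(1 - p^((1+a)/2)*q^((1-a)/2) - (1-p)^((1+a)/2)*(1-q)^((1-a)/2)).
alpha = 2.0, p = 0.1, q = 0.45.
e1 = (1+alpha)/2 = 1.5, e2 = (1-alpha)/2 = -0.5.
t1 = p^e1 * q^e2 = 0.1^1.5 * 0.45^-0.5 = 0.04714.
t2 = (1-p)^e1 * (1-q)^e2 = 0.9^1.5 * 0.55^-0.5 = 1.151284.
4/(1-alpha^2) = -1.333333.
D = -1.333333*(1 - 0.04714 - 1.151284) = 0.2646

0.2646


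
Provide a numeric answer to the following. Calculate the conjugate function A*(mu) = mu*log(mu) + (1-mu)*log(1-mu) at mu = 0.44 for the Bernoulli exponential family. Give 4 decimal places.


Legendre transform for Bernoulli:
A*(mu) = mu*log(mu) + (1-mu)*log(1-mu).
mu = 0.44, 1-mu = 0.56.
mu*log(mu) = 0.44*log(0.44) = -0.361231.
(1-mu)*log(1-mu) = 0.56*log(0.56) = -0.324698.
A* = -0.361231 + -0.324698 = -0.6859

-0.6859


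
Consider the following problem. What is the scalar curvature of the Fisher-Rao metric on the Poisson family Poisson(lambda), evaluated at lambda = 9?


This family has a single free parameter, so its statistical manifold
is 1-dimensional. The Riemann curvature tensor of any 1-dimensional
Riemannian manifold vanishes identically, so R = 0.

0


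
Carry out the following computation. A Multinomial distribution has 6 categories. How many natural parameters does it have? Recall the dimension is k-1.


Exponential family dimension calculation:
For Multinomial with k=6 categories, dim = k-1 = 5.

5


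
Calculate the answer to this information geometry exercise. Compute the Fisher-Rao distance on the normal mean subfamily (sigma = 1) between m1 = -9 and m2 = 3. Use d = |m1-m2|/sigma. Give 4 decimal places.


On the fixed-variance normal subfamily, geodesic distance = |m1-m2|/sigma.
|-9 - 3| = 12.
sigma = 1.
d = 12/1 = 12.0000

12.0000


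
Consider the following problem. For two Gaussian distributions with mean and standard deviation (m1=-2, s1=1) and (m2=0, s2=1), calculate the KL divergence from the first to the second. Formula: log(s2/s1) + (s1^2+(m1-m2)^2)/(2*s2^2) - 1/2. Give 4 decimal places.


KL divergence between normal distributions:
KL = log(s2/s1) + (s1^2 + (m1-m2)^2)/(2*s2^2) - 1/2.
log(1/1) = 0.0.
(1^2 + (-2-0)^2)/(2*1^2) = (1 + 4)/2 = 2.5.
KL = 0.0 + 2.5 - 0.5 = 2.0000

2.0000


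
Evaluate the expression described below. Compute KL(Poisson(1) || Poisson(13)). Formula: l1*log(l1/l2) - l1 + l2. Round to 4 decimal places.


KL divergence for Poisson:
KL = l1*log(l1/l2) - l1 + l2.
l1 = 1, l2 = 13.
log(1/13) = -2.564949.
l1*log(l1/l2) = 1 * -2.564949 = -2.564949.
KL = -2.564949 - 1 + 13 = 9.4351

9.4351


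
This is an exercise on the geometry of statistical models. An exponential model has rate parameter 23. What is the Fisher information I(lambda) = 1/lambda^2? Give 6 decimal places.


Fisher information for exponential: I(lambda) = 1/lambda^2.
lambda = 23, lambda^2 = 529.
I = 1/529 = 0.001890

0.001890


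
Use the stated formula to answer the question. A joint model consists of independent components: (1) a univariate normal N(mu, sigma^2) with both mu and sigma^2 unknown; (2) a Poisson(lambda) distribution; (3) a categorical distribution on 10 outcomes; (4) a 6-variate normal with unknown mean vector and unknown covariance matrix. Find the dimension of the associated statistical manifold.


The dimension of a statistical manifold equals the number of free
(independent) real parameters of the model. For a product of independent
blocks the parameter counts add.
- normal (mu, sigma^2): 2.
- Poisson (lambda): 1.
- categorical on 10 outcomes (probabilities sum to 1): 10-1 = 9.
- 6-variate normal: 6 (mean) + 6*7/2 = 21 (symmetric covariance) = 27.
Total = 2 + 1 + 9 + 27 = 39.
Dimension = 39

39


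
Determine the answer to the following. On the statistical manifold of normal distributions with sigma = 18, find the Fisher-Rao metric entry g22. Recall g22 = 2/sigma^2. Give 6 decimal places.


For the 2-parameter normal family, the Fisher metric has:
  g11 = 1/sigma^2, g22 = 2/sigma^2.
sigma = 18, sigma^2 = 324.
g22 = 0.006173

0.006173


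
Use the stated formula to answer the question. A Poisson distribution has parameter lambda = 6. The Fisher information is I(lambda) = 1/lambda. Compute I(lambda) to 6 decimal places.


Fisher information for Poisson: I(lambda) = 1/lambda.
lambda = 6.
I(lambda) = 1/6 = 0.166667

0.166667


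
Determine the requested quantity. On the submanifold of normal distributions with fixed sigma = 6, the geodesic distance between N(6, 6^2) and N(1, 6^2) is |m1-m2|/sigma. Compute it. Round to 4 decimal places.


On the fixed-variance normal subfamily, geodesic distance = |m1-m2|/sigma.
|6 - 1| = 5.
sigma = 6.
d = 5/6 = 0.8333

0.8333


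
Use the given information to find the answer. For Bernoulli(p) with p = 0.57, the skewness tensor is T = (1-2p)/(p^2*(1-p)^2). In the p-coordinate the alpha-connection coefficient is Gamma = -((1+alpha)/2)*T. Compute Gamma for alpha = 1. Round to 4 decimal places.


Skewness (Amari-Chentsov) tensor: T = (1-2p)/(p^2*(1-p)^2).
p = 0.57, 1-2p = -0.14, p^2 = 0.3249, (1-p)^2 = 0.1849.
T = -0.14/(0.3249 * 0.1849) = -2.330459.
In the p-coordinate, Gamma^(alpha) = Gamma^(0) - (alpha/2)*T with Gamma^(0) = (1/2)*g'(p) = -T/2,
so Gamma^(alpha) = -((1+alpha)/2)*T.
alpha = 1, -(1+alpha)/2 = -1.0.
Gamma = -1.0 * -2.330459 = 2.3305

2.3305


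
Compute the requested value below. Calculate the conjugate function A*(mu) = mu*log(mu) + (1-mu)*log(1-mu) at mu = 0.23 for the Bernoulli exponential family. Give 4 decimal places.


Legendre transform for Bernoulli:
A*(mu) = mu*log(mu) + (1-mu)*log(1-mu).
mu = 0.23, 1-mu = 0.77.
mu*log(mu) = 0.23*log(0.23) = -0.338025.
(1-mu)*log(1-mu) = 0.77*log(0.77) = -0.201251.
A* = -0.338025 + -0.201251 = -0.5393

-0.5393


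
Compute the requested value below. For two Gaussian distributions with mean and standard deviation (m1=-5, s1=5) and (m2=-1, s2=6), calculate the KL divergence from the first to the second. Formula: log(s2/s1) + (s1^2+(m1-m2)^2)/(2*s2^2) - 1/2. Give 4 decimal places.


KL divergence between normal distributions:
KL = log(s2/s1) + (s1^2 + (m1-m2)^2)/(2*s2^2) - 1/2.
log(6/5) = 0.182322.
(5^2 + (-5--1)^2)/(2*6^2) = (25 + 16)/72 = 0.569444.
KL = 0.182322 + 0.569444 - 0.5 = 0.2518

0.2518


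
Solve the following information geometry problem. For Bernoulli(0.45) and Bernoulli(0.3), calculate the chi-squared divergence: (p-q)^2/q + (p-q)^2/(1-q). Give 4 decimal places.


Chi-squared divergence between Bernoulli distributions:
chi^2 = (p-q)^2/q + (p-q)^2/(1-q).
p = 0.45, q = 0.3, p-q = 0.15.
(p-q)^2 = 0.0225.
term1 = 0.0225/0.3 = 0.075.
term2 = 0.0225/0.7 = 0.032143.
chi^2 = 0.075 + 0.032143 = 0.1071

0.1071


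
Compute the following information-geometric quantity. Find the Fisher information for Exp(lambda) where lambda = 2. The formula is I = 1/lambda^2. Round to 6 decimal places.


Fisher information for exponential: I(lambda) = 1/lambda^2.
lambda = 2, lambda^2 = 4.
I = 1/4 = 0.250000

0.250000


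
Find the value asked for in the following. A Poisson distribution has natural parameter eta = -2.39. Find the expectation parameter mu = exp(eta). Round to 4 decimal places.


Expectation parameter for Poisson exponential family:
mu = exp(eta).
eta = -2.39.
mu = exp(-2.39) = 0.0916

0.0916
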